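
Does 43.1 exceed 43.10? No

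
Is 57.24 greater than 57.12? Yes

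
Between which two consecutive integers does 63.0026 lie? 63 and 64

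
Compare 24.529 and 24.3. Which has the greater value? 24.529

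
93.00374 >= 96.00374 False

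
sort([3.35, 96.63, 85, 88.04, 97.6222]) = [3.35, 85, 88.04, 96.63, 97.6222]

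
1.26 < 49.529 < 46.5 False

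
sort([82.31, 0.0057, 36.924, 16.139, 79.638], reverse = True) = [82.31, 79.638, 36.924, 16.139, 0.0057]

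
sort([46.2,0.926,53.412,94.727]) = [0.926,46.2,53.412,94.727]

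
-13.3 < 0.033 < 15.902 True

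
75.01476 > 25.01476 True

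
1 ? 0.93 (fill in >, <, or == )>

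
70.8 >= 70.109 True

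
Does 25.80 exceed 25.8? No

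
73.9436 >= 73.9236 True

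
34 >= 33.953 True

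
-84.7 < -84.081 True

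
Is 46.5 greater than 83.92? No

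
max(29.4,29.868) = 29.868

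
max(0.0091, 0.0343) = 0.0343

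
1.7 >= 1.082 True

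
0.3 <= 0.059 False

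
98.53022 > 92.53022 True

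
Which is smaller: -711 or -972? -972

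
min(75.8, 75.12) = 75.12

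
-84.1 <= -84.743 False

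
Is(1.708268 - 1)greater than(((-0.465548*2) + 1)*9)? Yes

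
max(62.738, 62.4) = 62.738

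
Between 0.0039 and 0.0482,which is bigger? 0.0482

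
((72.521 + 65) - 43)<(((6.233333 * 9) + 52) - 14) False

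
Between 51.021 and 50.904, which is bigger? 51.021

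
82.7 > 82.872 False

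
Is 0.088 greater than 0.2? No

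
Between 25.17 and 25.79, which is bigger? 25.79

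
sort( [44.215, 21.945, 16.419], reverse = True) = [44.215, 21.945, 16.419]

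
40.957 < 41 True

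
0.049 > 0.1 False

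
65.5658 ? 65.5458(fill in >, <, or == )>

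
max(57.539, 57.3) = 57.539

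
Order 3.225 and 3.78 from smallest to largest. 3.225, 3.78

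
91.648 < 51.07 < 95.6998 False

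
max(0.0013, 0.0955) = 0.0955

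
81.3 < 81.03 False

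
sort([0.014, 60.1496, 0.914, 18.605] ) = [0.014, 0.914, 18.605, 60.1496]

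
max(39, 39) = 39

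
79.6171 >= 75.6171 True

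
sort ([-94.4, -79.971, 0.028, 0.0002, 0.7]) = [-94.4, -79.971, 0.0002, 0.028, 0.7]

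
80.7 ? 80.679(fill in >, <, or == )>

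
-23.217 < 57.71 True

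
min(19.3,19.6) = 19.3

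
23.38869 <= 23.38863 False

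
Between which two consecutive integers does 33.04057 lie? 33 and 34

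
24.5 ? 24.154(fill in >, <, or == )>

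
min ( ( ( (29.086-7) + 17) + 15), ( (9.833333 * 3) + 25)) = 54.086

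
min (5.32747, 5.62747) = 5.32747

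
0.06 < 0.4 True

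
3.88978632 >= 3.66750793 True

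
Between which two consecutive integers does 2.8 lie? 2 and 3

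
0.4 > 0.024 True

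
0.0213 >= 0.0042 True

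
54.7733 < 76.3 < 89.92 True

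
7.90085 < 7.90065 False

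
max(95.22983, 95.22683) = 95.22983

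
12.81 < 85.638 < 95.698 True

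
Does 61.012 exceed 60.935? Yes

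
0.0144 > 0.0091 True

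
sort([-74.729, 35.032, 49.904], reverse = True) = [49.904, 35.032, -74.729]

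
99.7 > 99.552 True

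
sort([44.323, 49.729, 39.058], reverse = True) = [49.729, 44.323, 39.058]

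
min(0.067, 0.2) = 0.067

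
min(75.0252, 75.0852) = 75.0252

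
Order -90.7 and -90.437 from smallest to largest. -90.7,-90.437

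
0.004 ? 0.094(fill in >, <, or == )<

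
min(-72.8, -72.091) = -72.8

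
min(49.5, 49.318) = 49.318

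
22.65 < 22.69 True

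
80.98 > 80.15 True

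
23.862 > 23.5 True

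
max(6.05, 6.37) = 6.37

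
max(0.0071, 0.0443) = 0.0443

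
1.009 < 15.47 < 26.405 True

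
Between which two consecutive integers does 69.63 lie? 69 and 70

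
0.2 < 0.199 False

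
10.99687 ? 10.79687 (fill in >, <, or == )>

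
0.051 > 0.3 False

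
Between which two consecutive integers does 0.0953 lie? 0 and 1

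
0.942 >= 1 False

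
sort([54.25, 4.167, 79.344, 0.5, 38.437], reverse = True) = [79.344, 54.25, 38.437, 4.167, 0.5]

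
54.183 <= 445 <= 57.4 False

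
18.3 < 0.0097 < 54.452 False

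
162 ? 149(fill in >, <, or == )>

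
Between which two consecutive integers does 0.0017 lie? 0 and 1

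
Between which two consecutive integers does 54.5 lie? 54 and 55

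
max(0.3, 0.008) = 0.3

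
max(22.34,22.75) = 22.75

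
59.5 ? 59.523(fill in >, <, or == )<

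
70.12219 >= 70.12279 False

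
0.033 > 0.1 False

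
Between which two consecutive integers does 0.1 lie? 0 and 1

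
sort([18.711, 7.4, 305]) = [7.4, 18.711, 305]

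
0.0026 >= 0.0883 False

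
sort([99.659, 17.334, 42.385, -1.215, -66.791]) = [-66.791, -1.215, 17.334, 42.385, 99.659]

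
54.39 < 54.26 False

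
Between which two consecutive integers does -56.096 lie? -57 and -56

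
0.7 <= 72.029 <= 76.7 True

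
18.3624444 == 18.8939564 False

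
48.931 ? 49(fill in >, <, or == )<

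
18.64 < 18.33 False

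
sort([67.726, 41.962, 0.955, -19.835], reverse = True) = [67.726, 41.962, 0.955, -19.835]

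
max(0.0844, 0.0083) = 0.0844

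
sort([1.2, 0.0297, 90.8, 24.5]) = [0.0297, 1.2, 24.5, 90.8]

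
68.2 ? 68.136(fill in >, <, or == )>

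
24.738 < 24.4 False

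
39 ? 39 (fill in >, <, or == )==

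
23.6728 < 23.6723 False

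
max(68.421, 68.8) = 68.8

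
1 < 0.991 False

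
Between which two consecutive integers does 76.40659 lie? 76 and 77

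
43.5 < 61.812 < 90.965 True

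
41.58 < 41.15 False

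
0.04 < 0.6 True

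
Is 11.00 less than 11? No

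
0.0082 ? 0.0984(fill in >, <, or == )<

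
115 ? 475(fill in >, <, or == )<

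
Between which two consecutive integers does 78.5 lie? 78 and 79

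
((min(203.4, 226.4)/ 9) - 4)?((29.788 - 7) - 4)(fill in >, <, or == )<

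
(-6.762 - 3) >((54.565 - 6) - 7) False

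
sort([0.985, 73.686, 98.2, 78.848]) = [0.985, 73.686, 78.848, 98.2]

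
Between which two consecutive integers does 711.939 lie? 711 and 712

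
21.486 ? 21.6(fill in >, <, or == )<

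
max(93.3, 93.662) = 93.662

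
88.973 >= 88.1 True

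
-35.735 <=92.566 True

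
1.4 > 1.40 False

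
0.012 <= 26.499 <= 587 True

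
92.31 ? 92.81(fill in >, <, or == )<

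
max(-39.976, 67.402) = 67.402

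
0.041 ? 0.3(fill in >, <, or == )<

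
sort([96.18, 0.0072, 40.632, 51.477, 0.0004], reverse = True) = [96.18, 51.477, 40.632, 0.0072, 0.0004]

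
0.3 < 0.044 False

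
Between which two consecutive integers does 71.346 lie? 71 and 72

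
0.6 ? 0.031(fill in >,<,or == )>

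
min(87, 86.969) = 86.969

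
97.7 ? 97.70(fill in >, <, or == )==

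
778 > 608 True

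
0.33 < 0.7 True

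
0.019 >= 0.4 False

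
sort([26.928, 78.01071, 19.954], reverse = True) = [78.01071, 26.928, 19.954]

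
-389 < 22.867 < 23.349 True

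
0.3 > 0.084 True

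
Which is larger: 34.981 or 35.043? 35.043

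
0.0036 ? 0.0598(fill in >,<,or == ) <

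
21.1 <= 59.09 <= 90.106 True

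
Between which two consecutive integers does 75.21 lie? 75 and 76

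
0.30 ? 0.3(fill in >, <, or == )==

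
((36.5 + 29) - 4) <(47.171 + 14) False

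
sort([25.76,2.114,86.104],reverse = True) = [86.104,25.76,2.114]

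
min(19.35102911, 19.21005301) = 19.21005301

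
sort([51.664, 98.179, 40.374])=[40.374, 51.664, 98.179]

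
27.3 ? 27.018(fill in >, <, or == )>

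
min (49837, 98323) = 49837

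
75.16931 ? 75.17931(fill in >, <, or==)<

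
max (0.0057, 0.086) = 0.086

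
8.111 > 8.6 False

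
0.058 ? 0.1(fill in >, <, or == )<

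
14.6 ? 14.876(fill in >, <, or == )<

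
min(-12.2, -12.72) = -12.72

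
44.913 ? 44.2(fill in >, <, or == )>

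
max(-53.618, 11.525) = 11.525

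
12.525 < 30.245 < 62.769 True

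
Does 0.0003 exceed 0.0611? No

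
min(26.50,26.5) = 26.50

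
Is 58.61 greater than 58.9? No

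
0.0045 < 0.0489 True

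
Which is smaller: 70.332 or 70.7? 70.332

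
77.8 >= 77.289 True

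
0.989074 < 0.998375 True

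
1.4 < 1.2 False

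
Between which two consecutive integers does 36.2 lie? 36 and 37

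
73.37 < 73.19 False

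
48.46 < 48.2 False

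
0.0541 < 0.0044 False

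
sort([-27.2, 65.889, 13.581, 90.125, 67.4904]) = [-27.2, 13.581, 65.889, 67.4904, 90.125]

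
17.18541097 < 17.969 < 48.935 True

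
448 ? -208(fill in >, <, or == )>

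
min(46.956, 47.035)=46.956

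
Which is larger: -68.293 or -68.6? -68.293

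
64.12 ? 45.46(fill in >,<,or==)>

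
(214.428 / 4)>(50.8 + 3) False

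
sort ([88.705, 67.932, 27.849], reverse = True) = [88.705, 67.932, 27.849]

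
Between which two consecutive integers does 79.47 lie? 79 and 80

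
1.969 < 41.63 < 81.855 True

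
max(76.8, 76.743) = 76.8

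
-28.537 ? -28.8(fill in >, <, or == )>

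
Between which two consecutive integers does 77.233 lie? 77 and 78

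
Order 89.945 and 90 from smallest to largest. 89.945, 90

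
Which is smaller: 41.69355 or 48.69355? 41.69355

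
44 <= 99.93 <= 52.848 False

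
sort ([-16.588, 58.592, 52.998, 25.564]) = [-16.588, 25.564, 52.998, 58.592]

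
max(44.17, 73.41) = 73.41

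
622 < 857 True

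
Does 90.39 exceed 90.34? Yes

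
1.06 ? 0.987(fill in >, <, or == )>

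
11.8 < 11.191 False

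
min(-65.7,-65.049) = -65.7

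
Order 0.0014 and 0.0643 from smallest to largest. 0.0014, 0.0643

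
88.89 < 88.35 False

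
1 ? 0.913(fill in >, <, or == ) >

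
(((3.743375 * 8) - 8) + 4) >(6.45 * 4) True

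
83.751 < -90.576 False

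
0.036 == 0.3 False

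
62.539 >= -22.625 True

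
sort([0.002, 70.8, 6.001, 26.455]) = [0.002, 6.001, 26.455, 70.8]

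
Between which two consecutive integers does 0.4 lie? 0 and 1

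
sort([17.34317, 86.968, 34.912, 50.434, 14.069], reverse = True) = [86.968, 50.434, 34.912, 17.34317, 14.069]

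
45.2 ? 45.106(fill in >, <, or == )>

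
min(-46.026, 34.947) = -46.026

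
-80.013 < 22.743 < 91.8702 True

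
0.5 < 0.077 False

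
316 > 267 True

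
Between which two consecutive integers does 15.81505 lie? 15 and 16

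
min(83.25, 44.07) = 44.07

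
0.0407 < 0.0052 False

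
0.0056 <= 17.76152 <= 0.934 False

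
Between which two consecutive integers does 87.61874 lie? 87 and 88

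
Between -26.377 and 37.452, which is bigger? 37.452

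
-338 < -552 False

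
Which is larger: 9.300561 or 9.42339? 9.42339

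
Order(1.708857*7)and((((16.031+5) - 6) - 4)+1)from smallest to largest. (1.708857*7), ((((16.031+5) - 6) - 4)+1)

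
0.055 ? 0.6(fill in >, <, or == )<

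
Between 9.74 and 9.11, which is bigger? 9.74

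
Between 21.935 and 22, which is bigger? 22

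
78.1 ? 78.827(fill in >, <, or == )<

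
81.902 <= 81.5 False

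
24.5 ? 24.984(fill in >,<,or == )<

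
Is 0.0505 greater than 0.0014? Yes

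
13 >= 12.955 True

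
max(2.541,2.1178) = 2.541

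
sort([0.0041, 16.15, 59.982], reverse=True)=[59.982, 16.15, 0.0041]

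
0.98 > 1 False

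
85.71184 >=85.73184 False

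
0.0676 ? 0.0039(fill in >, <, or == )>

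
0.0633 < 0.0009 False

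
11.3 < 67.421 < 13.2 False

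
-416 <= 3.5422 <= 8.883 True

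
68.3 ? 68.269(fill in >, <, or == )>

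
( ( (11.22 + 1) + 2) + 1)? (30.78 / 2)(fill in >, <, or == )<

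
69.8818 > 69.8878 False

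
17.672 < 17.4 False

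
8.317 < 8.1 False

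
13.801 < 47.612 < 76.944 True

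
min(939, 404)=404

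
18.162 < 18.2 True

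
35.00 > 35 False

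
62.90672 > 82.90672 False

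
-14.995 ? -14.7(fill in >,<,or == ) <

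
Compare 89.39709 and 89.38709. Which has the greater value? 89.39709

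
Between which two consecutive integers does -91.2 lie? -92 and -91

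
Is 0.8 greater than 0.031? Yes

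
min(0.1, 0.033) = 0.033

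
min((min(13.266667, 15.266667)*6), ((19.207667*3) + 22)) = 79.600002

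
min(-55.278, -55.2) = -55.278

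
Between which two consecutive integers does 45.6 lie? 45 and 46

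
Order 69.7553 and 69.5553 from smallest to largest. 69.5553,69.7553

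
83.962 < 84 True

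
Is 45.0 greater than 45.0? No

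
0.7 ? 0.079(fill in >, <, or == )>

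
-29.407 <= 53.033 True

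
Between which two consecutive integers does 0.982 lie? 0 and 1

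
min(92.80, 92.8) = 92.80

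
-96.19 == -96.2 False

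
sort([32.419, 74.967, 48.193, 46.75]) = [32.419, 46.75, 48.193, 74.967]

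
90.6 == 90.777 False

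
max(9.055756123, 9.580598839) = 9.580598839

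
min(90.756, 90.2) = 90.2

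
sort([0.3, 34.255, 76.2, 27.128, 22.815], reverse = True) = [76.2, 34.255, 27.128, 22.815, 0.3]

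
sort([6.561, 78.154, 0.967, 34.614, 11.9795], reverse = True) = [78.154, 34.614, 11.9795, 6.561, 0.967]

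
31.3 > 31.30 False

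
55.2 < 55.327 True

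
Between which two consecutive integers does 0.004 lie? 0 and 1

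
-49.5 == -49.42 False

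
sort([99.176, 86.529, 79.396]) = [79.396, 86.529, 99.176]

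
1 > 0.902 True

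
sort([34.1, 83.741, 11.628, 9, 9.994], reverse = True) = [83.741, 34.1, 11.628, 9.994, 9]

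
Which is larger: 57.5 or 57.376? 57.5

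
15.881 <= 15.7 False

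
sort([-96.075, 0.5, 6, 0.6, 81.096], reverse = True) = [81.096, 6, 0.6, 0.5, -96.075]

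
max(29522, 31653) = 31653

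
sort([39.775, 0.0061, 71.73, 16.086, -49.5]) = [-49.5, 0.0061, 16.086, 39.775, 71.73]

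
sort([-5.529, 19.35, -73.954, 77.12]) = [-73.954, -5.529, 19.35, 77.12]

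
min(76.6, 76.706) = 76.6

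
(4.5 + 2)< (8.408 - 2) False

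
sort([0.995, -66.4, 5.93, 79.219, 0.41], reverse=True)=[79.219, 5.93, 0.995, 0.41, -66.4]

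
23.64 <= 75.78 True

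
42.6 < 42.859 True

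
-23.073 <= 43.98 True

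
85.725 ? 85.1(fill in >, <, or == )>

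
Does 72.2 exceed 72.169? Yes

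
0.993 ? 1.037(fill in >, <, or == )<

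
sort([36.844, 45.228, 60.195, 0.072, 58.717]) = [0.072, 36.844, 45.228, 58.717, 60.195]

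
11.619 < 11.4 False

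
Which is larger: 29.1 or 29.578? 29.578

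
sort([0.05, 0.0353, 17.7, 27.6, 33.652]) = [0.0353, 0.05, 17.7, 27.6, 33.652]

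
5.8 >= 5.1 True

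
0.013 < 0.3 True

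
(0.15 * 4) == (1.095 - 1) False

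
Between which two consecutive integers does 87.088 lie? 87 and 88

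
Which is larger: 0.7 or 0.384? 0.7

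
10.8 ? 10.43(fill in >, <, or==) >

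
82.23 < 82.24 True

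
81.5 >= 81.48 True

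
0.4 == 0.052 False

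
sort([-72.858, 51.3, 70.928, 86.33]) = [-72.858, 51.3, 70.928, 86.33]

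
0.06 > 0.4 False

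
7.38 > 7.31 True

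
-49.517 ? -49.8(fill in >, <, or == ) >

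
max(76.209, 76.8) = 76.8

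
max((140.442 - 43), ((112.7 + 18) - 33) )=97.7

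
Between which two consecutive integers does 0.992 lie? 0 and 1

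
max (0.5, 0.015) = 0.5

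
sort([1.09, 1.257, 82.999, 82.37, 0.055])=[0.055, 1.09, 1.257, 82.37, 82.999]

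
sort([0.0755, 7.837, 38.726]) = [0.0755, 7.837, 38.726]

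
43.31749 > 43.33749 False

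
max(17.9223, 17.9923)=17.9923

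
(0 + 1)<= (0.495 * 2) False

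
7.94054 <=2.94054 False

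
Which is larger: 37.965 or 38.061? 38.061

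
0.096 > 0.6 False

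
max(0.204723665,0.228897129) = 0.228897129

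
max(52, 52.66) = 52.66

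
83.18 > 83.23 False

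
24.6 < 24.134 False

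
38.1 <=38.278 True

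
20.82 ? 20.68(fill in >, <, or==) >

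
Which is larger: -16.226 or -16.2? -16.2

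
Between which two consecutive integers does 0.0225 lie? 0 and 1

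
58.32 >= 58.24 True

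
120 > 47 True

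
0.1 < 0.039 False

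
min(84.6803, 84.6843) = 84.6803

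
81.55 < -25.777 False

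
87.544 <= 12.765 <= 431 False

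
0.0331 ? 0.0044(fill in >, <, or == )>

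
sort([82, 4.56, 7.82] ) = [4.56, 7.82, 82]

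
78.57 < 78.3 False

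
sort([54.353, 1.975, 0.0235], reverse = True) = [54.353, 1.975, 0.0235]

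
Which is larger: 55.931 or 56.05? 56.05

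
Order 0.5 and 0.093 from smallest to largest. 0.093, 0.5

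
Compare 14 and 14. They are equal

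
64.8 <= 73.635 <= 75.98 True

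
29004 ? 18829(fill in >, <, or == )>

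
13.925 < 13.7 False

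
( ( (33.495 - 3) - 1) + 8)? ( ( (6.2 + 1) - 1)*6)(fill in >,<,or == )>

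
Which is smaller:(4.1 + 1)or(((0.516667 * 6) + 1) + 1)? (4.1 + 1)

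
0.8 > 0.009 True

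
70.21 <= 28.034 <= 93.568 False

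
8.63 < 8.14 False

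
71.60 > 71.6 False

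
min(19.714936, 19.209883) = 19.209883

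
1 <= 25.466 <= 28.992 True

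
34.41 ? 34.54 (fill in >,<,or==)<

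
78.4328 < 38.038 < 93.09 False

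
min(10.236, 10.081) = 10.081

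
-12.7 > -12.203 False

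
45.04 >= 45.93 False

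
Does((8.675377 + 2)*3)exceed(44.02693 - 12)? No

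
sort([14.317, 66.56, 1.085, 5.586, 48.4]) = [1.085, 5.586, 14.317, 48.4, 66.56]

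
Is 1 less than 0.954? No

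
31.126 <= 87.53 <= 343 True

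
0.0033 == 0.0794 False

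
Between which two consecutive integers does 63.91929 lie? 63 and 64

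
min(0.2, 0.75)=0.2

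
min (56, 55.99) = 55.99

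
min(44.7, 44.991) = 44.7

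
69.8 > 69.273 True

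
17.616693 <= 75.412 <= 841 True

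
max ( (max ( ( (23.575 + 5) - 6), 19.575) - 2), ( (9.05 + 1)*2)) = 20.575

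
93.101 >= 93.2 False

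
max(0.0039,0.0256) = 0.0256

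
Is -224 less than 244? Yes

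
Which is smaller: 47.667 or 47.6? 47.6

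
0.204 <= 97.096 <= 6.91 False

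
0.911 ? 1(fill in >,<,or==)<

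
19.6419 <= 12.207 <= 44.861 False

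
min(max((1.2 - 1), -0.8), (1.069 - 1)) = 0.069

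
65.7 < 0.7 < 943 False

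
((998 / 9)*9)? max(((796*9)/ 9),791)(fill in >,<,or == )>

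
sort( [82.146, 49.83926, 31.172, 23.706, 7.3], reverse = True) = [82.146, 49.83926, 31.172, 23.706, 7.3]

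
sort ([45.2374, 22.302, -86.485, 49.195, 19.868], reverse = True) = [49.195, 45.2374, 22.302, 19.868, -86.485]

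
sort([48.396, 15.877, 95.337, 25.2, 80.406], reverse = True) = [95.337, 80.406, 48.396, 25.2, 15.877]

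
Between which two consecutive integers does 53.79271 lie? 53 and 54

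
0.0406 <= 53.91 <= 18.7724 False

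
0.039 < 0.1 True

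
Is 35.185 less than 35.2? Yes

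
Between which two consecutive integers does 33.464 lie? 33 and 34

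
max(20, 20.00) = 20.00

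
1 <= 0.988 False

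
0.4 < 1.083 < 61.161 True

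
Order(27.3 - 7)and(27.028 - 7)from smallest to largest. (27.028 - 7), (27.3 - 7)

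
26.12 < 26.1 False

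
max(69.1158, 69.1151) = 69.1158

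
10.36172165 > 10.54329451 False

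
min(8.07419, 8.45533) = 8.07419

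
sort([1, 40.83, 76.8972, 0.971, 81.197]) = [0.971, 1, 40.83, 76.8972, 81.197]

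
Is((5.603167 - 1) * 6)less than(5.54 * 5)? Yes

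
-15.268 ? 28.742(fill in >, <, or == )<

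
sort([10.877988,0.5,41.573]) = [0.5,10.877988,41.573]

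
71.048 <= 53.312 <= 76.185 False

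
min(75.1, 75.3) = 75.1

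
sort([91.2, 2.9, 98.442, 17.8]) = [2.9, 17.8, 91.2, 98.442]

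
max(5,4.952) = 5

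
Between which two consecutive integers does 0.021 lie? 0 and 1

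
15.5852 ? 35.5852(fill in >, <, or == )<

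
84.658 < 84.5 False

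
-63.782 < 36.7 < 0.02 False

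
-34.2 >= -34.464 True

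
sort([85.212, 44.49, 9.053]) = [9.053, 44.49, 85.212]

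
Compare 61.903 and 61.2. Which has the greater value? 61.903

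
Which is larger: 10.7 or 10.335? 10.7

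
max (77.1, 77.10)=77.10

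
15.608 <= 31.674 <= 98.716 True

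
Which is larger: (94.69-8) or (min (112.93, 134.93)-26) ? (min (112.93, 134.93)-26)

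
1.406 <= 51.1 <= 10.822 False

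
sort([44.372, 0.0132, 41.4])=[0.0132, 41.4, 44.372]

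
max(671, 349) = 671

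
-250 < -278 False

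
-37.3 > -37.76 True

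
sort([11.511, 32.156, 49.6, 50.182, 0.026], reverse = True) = [50.182, 49.6, 32.156, 11.511, 0.026]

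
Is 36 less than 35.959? No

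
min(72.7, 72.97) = 72.7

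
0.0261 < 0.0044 False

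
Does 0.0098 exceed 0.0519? No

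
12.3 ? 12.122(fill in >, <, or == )>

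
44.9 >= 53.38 False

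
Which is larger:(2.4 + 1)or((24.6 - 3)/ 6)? ((24.6 - 3)/ 6)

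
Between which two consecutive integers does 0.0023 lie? 0 and 1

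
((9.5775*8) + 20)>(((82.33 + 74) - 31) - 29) True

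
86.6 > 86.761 False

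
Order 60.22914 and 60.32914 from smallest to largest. 60.22914, 60.32914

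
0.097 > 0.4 False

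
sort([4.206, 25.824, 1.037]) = [1.037, 4.206, 25.824]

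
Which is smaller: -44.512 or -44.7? -44.7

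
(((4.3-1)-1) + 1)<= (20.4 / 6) True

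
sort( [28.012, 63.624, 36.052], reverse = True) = [63.624, 36.052, 28.012]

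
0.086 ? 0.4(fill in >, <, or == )<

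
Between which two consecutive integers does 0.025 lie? 0 and 1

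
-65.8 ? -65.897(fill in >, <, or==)>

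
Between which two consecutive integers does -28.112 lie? -29 and -28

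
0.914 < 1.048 True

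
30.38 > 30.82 False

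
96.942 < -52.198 False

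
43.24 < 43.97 True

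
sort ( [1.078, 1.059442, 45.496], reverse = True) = [45.496, 1.078, 1.059442]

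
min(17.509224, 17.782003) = 17.509224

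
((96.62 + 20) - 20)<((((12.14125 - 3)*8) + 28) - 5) False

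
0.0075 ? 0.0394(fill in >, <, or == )<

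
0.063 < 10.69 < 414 True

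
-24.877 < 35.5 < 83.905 True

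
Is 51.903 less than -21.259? No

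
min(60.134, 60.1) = 60.1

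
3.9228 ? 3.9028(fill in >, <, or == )>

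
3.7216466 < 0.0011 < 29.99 False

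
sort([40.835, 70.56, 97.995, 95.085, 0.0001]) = [0.0001, 40.835, 70.56, 95.085, 97.995]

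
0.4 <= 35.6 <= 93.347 True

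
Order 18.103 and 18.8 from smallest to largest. 18.103, 18.8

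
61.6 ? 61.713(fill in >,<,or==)<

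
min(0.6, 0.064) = 0.064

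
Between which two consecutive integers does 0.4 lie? 0 and 1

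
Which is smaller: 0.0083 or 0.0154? 0.0083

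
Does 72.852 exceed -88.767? Yes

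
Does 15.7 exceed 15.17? Yes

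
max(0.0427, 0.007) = 0.0427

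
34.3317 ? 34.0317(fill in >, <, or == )>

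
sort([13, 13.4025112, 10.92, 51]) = [10.92, 13, 13.4025112, 51]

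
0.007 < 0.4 True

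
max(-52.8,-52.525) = -52.525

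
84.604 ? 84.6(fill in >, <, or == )>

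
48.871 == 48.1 False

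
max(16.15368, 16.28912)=16.28912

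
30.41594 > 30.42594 False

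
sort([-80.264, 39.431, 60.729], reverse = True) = [60.729, 39.431, -80.264]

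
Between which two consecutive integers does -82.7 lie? -83 and -82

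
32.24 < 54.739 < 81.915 True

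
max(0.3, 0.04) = 0.3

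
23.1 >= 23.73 False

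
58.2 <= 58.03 False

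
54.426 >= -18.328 True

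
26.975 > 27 False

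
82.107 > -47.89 True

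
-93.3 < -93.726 False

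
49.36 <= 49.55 True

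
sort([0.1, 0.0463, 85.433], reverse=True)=[85.433, 0.1, 0.0463]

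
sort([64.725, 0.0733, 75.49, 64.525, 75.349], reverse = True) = [75.49, 75.349, 64.725, 64.525, 0.0733]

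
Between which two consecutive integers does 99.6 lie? 99 and 100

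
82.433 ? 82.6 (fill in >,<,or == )<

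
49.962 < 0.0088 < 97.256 False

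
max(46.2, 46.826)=46.826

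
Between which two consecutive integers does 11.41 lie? 11 and 12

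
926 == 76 False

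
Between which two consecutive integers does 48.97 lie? 48 and 49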